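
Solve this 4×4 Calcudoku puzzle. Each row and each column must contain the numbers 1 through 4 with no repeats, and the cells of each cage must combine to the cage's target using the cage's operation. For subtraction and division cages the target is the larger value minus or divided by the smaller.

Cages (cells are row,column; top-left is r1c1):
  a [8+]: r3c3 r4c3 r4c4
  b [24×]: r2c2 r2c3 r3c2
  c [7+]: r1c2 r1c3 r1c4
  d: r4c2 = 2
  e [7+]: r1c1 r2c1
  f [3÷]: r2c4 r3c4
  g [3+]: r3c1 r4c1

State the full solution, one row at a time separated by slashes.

3 1 4 2 / 4 3 2 1 / 2 4 1 3 / 1 2 3 4

Cage d is given; hence r4c2 = 2.
Cage b has product 24, leaving r2c3 = 2.
The two cells of cage g must have sum 3, so r3c1 = 2.
Row 4 already has 2; hence r4c1 = 1.
Cage c needs sum 7, which forces r1c4 = 2.
Cage a needs sum 8, so r3c3 = 1.
1 is placed in row 3, leaving r3c4 = 3.
Column 4 now contains 3, which forces r4c4 = 4.
Cage c needs sum 7; hence r1c2 = 1.
Column 3 already has 1, which forces r1c3 = 4.
Cage b has product 24, which forces r2c2 = 3.
Column 4 now contains 3, leaving r2c4 = 1.
3 is placed in row 3, so r3c2 = 4.
Row 4 now contains 4; hence r4c3 = 3.
4 is placed in row 1; hence r1c1 = 3.
Row 2 already has 3, which forces r2c1 = 4.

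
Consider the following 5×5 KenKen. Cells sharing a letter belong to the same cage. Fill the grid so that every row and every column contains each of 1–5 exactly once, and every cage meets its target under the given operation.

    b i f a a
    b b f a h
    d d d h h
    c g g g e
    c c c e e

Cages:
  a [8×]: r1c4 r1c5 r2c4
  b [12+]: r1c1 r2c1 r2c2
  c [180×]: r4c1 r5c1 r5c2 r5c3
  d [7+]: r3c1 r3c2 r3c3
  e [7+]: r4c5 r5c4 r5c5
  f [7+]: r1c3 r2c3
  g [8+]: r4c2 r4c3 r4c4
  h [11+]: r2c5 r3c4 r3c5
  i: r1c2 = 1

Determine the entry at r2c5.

3

Cage i is given, leaving r1c2 = 1.
Cage c has product 180, so r4c1 = 3.
Cage a needs product 8; hence r2c4 = 1.
Cage g has sum 8, so r4c3 = 1.
Cage d needs sum 7; hence r3c1 = 1.
Row 1 needs a 3, and only r1c3 is open for it.
Cage f's pair has sum 7; hence r2c3 = 4.
4 is placed in column 3; hence r3c3 = 2.
Cage c has product 180, which forces r5c2 = 3.
4 is placed in column 3, leaving r5c3 = 5.
3 is placed in row 5; hence r5c5 = 1.
Cage b has sum 12, so r1c1 = 5.
Cage b has sum 12, so r2c1 = 2.
Column 2 already has 3, which forces r2c2 = 5.
Row 2 already has 2, leaving r2c5 = 3.
2 is placed in row 3, so r3c2 = 4.
Row 3 now contains 4, which forces r3c5 = 5.
Column 2 now contains 5, so r4c2 = 2.
Row 4 now contains 2, so r4c4 = 5.
Row 4 now contains 2, which forces r4c5 = 4.
Row 5 now contains 5, leaving r5c1 = 4.
4 is placed in row 5, leaving r5c4 = 2.
2 is placed in column 4; hence r1c4 = 4.
Column 5 already has 4, which forces r1c5 = 2.
5 is placed in row 3, leaving r3c4 = 3.
The full grid is 5 1 3 4 2 / 2 5 4 1 3 / 1 4 2 3 5 / 3 2 1 5 4 / 4 3 5 2 1.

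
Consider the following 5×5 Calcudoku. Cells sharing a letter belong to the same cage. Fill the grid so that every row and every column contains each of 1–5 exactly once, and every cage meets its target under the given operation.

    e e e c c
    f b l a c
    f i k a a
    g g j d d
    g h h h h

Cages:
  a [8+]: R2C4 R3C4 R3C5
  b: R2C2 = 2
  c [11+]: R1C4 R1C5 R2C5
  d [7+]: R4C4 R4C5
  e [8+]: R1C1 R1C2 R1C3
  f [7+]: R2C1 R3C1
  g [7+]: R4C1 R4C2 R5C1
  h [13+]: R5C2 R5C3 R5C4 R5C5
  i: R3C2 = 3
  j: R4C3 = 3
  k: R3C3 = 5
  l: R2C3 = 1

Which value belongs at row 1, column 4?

4

B is a freebie, so R2C2 = 2.
L is a freebie, which forces R2C3 = 1.
Cage i is given; hence R3C2 = 3.
Cage k is given, which forces R3C3 = 5.
Cage j is a single given cell, so R4C3 = 3.
Column 3 already has 3, which forces R5C3 = 4.
Column 3 now contains 4, which forces R1C3 = 2.
In row 1, 4 can only go at R1C4, so R1C4 = 4.
The 3 cells of cage c must have sum 11, so R1C5 = 3.
The 3 cells of cage c must have sum 11; hence R2C5 = 4.
The 3 cells of cage a must have sum 8, leaving R2C4 = 5.
5 is placed in column 4; hence R4C4 = 2.
2 is placed in row 4, leaving R4C5 = 5.
Cage h has sum 13, which forces R5C4 = 3.
5 is placed in column 5, which forces R5C5 = 1.
Row 2 already has 5; hence R2C1 = 3.
Cage f's pair has sum 7, which forces R3C1 = 4.
2 is placed in column 4, which forces R3C4 = 1.
Column 5 now contains 1, which forces R3C5 = 2.
Column 1 already has 4, leaving R4C1 = 1.
Row 4 now contains 1, which forces R4C2 = 4.
Row 5 already has 1, which forces R5C1 = 2.
Row 5 already has 1, so R5C2 = 5.
Column 1 already has 1, so R1C1 = 5.
Column 2 already has 5, leaving R1C2 = 1.
Completed grid: 5 1 2 4 3 / 3 2 1 5 4 / 4 3 5 1 2 / 1 4 3 2 5 / 2 5 4 3 1.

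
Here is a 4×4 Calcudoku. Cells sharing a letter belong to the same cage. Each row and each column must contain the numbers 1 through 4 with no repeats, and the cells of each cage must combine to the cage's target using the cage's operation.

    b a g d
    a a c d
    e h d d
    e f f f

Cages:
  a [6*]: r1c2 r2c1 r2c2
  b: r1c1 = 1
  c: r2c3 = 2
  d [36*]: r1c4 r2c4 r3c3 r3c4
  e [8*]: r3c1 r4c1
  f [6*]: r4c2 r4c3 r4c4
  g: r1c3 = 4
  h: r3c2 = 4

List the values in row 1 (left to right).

1 2 4 3

Cage b is given, which forces r1c1 = 1.
Cage g is a single given cell, leaving r1c3 = 4.
4 is placed in row 1, which forces r1c4 = 3.
Cage c is a single given cell, which forces r2c3 = 2.
H is a freebie, which forces r3c2 = 4.
Cage d needs product 36, which forces r3c3 = 3.
4 is placed in row 3; hence r3c4 = 1.
Column 3 already has 3, which forces r4c3 = 1.
Column 4 already has 1, leaving r4c4 = 2.
Row 1 now contains 3; hence r1c2 = 2.
2 is placed in row 2; hence r2c1 = 3.
Cage a needs product 6, so r2c2 = 1.
Column 4 already has 1, leaving r2c4 = 4.
4 is placed in row 3; hence r3c1 = 2.
Row 4 already has 2, which forces r4c1 = 4.
Row 4 already has 2, which forces r4c2 = 3.
The full grid is 1 2 4 3 / 3 1 2 4 / 2 4 3 1 / 4 3 1 2.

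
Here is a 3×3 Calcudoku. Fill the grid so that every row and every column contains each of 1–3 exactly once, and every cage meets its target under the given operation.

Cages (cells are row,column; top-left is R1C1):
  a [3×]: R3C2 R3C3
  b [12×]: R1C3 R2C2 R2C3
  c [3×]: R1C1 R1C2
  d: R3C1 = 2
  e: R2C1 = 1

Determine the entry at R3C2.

Cage b has product 12, leaving R1C3 = 2.
Cage e is given; hence R2C1 = 1.
Cage b needs product 12, which forces R2C2 = 2.
The 3 cells of cage b must have product 12, leaving R2C3 = 3.
Cage d is given, which forces R3C1 = 2.
Column 3 already has 3; hence R3C3 = 1.
Column 1 already has 1; hence R1C1 = 3.
The two cells of cage c must have product 3, which forces R1C2 = 1.
Row 3 now contains 1; hence R3C2 = 3.
Completed grid: 3 1 2 / 1 2 3 / 2 3 1.

3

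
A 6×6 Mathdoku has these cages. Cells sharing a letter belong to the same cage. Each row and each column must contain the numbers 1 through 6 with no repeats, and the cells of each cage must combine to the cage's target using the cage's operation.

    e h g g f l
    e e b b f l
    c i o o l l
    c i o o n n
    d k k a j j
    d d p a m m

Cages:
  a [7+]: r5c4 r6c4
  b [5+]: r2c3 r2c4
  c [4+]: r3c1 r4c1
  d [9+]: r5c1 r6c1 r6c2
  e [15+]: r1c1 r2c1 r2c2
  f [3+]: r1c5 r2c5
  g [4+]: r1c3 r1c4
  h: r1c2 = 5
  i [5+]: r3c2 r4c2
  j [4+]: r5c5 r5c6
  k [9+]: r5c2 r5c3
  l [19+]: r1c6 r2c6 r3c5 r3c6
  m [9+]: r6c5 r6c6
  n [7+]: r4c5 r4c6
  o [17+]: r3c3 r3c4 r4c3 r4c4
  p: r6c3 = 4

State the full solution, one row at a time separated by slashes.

Cage h is a single given cell, which forces r1c2 = 5.
Cage p is given, leaving r6c3 = 4.
R1c3 and r1c4 in row 1 are {1, 3}, leaving r1c5 = 2.
Cage f's pair has sum 3, leaving r2c5 = 1.
Cage k needs two cells with sum 9, leaving r5c2 = 4.
The two cells of cage k must have sum 9, which forces r5c3 = 5.
1 is placed in column 5, leaving r5c5 = 3.
Row 5 already has 3, leaving r5c6 = 1.
Column 5 now contains 3, so r6c5 = 6.
Row 6 already has 6; hence r6c6 = 3.
Column 2 already has 4, leaving r2c2 = 6.
Cage l needs sum 19, which forces r3c5 = 4.
The two cells of cage n must have sum 7, so r4c5 = 5.
Cage n's pair has sum 7, which forces r4c6 = 2.
Cage i's pair has sum 5, leaving r3c2 = 2.
Row 4 already has 2, leaving r4c2 = 3.
Row 4 already has 3, leaving r4c3 = 6.
6 is placed in row 4, which forces r4c4 = 4.
Column 2 now contains 2, so r6c2 = 1.
Row 6 already has 1; hence r6c4 = 5.
The two cells of cage c must have sum 4, leaving r3c1 = 3.
Cage o has sum 17, which forces r3c3 = 1.
Column 4 now contains 5, which forces r3c4 = 6.
Row 3 already has 6, which forces r3c6 = 5.
Row 4 already has 3, so r4c1 = 1.
The 3 cells of cage d must have sum 9, so r5c1 = 6.
Cage a needs two cells with sum 7; hence r5c4 = 2.
5 is placed in row 6, so r6c1 = 2.
Column 1 now contains 6, leaving r1c1 = 4.
1 is placed in column 3, which forces r1c3 = 3.
Cage g's pair has sum 4; hence r1c4 = 1.
Cage l needs sum 19, leaving r1c6 = 6.
3 is placed in column 1; hence r2c1 = 5.
Cage b needs two cells with sum 5, so r2c3 = 2.
Column 4 already has 2, leaving r2c4 = 3.
Column 6 now contains 5, so r2c6 = 4.

4 5 3 1 2 6 / 5 6 2 3 1 4 / 3 2 1 6 4 5 / 1 3 6 4 5 2 / 6 4 5 2 3 1 / 2 1 4 5 6 3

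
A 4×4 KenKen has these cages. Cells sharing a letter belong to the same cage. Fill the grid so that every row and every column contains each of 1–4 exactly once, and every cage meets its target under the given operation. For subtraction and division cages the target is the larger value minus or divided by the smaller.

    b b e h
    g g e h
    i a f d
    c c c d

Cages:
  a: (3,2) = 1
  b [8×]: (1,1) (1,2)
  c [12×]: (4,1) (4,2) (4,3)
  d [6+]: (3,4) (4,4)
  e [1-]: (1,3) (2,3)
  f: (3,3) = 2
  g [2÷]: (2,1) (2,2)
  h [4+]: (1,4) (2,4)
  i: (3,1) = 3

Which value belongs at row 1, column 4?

I is a freebie; hence (3,1) = 3.
Cage a is given, which forces (3,2) = 1.
Cage f is a single given cell, leaving (3,3) = 2.
Row 3 now contains 2, leaving (3,4) = 4.
4 is placed in column 4, leaving (4,4) = 2.
The only place for 1 in row 1 is (1,4).
Column 4 now contains 1, which forces (2,4) = 3.
The two cells of cage e must have difference 1, leaving (1,3) = 3.
3 is placed in row 2, leaving (2,3) = 4.
Column 3 now contains 4, so (4,3) = 1.
Cage g needs two cells with quotient 2, so (2,1) = 1.
Row 2 already has 4, which forces (2,2) = 2.
Row 4 already has 1; hence (4,1) = 4.
Cage c needs product 12, leaving (4,2) = 3.
Column 1 now contains 4, so (1,1) = 2.
Column 2 now contains 2; hence (1,2) = 4.
Filled in: 2 4 3 1 / 1 2 4 3 / 3 1 2 4 / 4 3 1 2.

1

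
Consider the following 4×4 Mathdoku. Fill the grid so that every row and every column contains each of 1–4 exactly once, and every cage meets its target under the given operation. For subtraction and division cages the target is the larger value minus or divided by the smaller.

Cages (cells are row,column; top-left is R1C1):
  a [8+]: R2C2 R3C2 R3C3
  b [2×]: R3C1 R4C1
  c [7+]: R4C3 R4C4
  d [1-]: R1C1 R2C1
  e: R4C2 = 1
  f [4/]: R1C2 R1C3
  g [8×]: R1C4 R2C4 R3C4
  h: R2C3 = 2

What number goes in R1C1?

H is a freebie, which forces R2C3 = 2.
E is a freebie, so R4C2 = 1.
1 is placed in column 2, leaving R1C2 = 4.
Cage f needs two cells with quotient 4, leaving R1C3 = 1.
Row 1 already has 1, which forces R1C4 = 2.
Column 2 already has 4, leaving R2C2 = 3.
The two cells of cage b must have product 2; hence R3C1 = 1.
Column 2 now contains 3; hence R3C2 = 2.
Column 3 now contains 1, so R3C3 = 3.
1 is placed in row 3, leaving R3C4 = 4.
1 is placed in row 4, leaving R4C1 = 2.
3 is placed in column 3, leaving R4C3 = 4.
Column 4 already has 4, so R4C4 = 3.
Row 1 already has 2, leaving R1C1 = 3.
1 is placed in column 1; hence R2C1 = 4.
Column 4 already has 4, so R2C4 = 1.
The full grid is 3 4 1 2 / 4 3 2 1 / 1 2 3 4 / 2 1 4 3.

3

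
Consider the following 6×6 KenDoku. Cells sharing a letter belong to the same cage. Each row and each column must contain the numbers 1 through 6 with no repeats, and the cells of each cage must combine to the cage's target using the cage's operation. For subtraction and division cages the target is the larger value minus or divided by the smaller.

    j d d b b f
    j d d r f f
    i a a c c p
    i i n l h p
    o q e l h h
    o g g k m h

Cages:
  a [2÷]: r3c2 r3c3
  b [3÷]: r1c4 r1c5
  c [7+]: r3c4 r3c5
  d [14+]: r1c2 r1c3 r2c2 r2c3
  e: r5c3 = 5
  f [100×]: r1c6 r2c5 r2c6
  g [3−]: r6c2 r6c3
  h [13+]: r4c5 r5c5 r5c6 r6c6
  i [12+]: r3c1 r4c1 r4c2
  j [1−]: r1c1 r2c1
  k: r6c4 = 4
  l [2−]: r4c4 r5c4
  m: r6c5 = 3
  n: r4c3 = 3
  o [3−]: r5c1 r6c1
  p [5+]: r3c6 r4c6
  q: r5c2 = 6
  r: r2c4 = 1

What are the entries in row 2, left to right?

Cage f needs product 100, which forces r1c6 = 5.
R is a freebie; hence r2c4 = 1.
The 3 cells of cage f must have product 100; hence r2c5 = 5.
Cage f has product 100; hence r2c6 = 4.
Cage n is given, so r4c3 = 3.
Cage q is given, leaving r5c2 = 6.
Cage e is given, leaving r5c3 = 5.
Cage k is given, leaving r6c4 = 4.
Cage m is given; hence r6c5 = 3.
The 4 cells of cage d must have sum 14; hence r2c3 = 6.
Cage p needs two cells with sum 5, which forces r3c6 = 3.
The two cells of cage l must have difference 2, which forces r4c4 = 5.
Cage p's pair has sum 5, which forces r4c6 = 2.
The two cells of cage l must have difference 2, leaving r5c4 = 3.
Column 6 already has 2, leaving r5c6 = 1.
Cage g needs two cells with difference 3, so r6c2 = 5.
Cage g's pair has difference 3, which forces r6c3 = 2.
Column 6 already has 1; hence r6c6 = 6.
The 4 cells of cage d must have sum 14, leaving r2c2 = 3.
The two cells of cage a must have quotient 2, so r3c2 = 2.
Column 4 already has 5, leaving r3c4 = 6.
Cage c needs two cells with sum 7, so r3c5 = 1.
Cage i needs sum 12; hence r4c1 = 6.
Cage h has sum 13, leaving r4c5 = 4.
Cage o needs two cells with difference 3, so r5c1 = 4.
Cage h needs sum 13, so r5c5 = 2.
Row 6 now contains 6, which forces r6c1 = 1.
The two cells of cage j must have difference 1, which forces r1c1 = 3.
6 is placed in column 4, leaving r1c4 = 2.
Column 5 already has 2; hence r1c5 = 6.
Row 2 already has 3, which forces r2c1 = 2.
2 is placed in row 3; hence r3c1 = 5.
Row 3 now contains 1, leaving r3c3 = 4.
Row 4 already has 4; hence r4c2 = 1.
1 is placed in column 2, so r1c2 = 4.
Column 3 already has 4; hence r1c3 = 1.
Filled in: 3 4 1 2 6 5 / 2 3 6 1 5 4 / 5 2 4 6 1 3 / 6 1 3 5 4 2 / 4 6 5 3 2 1 / 1 5 2 4 3 6.

2 3 6 1 5 4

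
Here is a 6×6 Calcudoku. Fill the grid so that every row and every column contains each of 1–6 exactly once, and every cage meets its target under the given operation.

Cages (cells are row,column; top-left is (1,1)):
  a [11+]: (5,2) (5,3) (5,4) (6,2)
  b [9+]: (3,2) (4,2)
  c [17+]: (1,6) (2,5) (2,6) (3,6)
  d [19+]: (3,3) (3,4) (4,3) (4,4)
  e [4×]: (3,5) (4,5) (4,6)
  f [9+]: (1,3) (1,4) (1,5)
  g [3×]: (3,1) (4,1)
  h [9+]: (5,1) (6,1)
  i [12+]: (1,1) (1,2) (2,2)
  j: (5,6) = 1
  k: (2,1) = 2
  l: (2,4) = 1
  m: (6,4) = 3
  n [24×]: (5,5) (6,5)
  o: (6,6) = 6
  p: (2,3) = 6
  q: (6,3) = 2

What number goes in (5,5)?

6

Cage k is a single given cell, which forces (2,1) = 2.
Cage p is given, which forces (2,3) = 6.
Cage l is given, which forces (2,4) = 1.
Cage j is a single given cell; hence (5,6) = 1.
Cage q is a single given cell; hence (6,3) = 2.
Cage m is a single given cell; hence (6,4) = 3.
Cage o is given, so (6,6) = 6.
The 4 cells of cage c must have sum 17, which forces (2,5) = 5.
The 3 cells of cage e must have product 4, which forces (3,5) = 2.
Cage e has product 4, leaving (4,5) = 1.
1 is placed in column 6, leaving (4,6) = 2.
The two cells of cage n must have product 24; hence (5,5) = 6.
Cage a has sum 11, leaving (6,2) = 1.
6 is placed in row 6, which forces (6,5) = 4.
4 is placed in column 5, leaving (1,5) = 3.
Cage g's pair has product 3; hence (3,1) = 1.
Row 4 now contains 1; hence (4,1) = 3.
Cage h's pair has sum 9, so (5,1) = 4.
Row 6 already has 4, so (6,1) = 5.
5 is placed in column 1, which forces (1,1) = 6.
Cage i needs sum 12; hence (1,2) = 2.
Row 1 now contains 2, leaving (1,4) = 5.
5 is placed in row 1, which forces (1,6) = 4.
Cage i needs sum 12, leaving (2,2) = 4.
Column 6 already has 4, so (2,6) = 3.
3 is placed in column 6, leaving (3,6) = 5.
Column 4 already has 5; hence (5,4) = 2.
Row 1 now contains 4, which forces (1,3) = 1.
Row 3 already has 5; hence (3,2) = 3.
Cage d needs sum 19; hence (3,3) = 4.
Cage d needs sum 19, so (3,4) = 6.
Cage b's pair has sum 9, which forces (4,2) = 6.
Cage d has sum 19; hence (4,3) = 5.
The 4 cells of cage d must have sum 19, leaving (4,4) = 4.
Column 2 already has 3; hence (5,2) = 5.
5 is placed in column 3, leaving (5,3) = 3.
Filled in: 6 2 1 5 3 4 / 2 4 6 1 5 3 / 1 3 4 6 2 5 / 3 6 5 4 1 2 / 4 5 3 2 6 1 / 5 1 2 3 4 6.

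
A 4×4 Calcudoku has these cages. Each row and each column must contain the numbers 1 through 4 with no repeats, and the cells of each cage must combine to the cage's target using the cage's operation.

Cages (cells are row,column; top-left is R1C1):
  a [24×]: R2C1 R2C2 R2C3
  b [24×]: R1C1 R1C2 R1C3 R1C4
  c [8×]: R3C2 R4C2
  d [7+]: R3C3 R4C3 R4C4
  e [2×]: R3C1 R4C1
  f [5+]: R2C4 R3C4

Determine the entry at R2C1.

The only place for 1 in row 2 is R2C4.
Cage f needs two cells with sum 5; hence R3C4 = 4.
4 is placed in row 3; hence R3C2 = 2.
Cage c needs two cells with product 8, which forces R4C2 = 4.
Column 2 now contains 4, which forces R2C2 = 3.
Row 3 now contains 2, which forces R3C1 = 1.
Cage d has sum 7, so R3C3 = 3.
Cage e's pair has product 2, leaving R4C1 = 2.
Cage d has sum 7; hence R4C3 = 1.
Cage d needs sum 7, leaving R4C4 = 3.
The 4 cells of cage b must have product 24, leaving R1C1 = 3.
3 is placed in column 2, leaving R1C2 = 1.
Cage b has product 24, so R1C3 = 4.
Column 4 now contains 3, which forces R1C4 = 2.
2 is placed in column 1, which forces R2C1 = 4.
The 3 cells of cage a must have product 24; hence R2C3 = 2.
Filled in: 3 1 4 2 / 4 3 2 1 / 1 2 3 4 / 2 4 1 3.

4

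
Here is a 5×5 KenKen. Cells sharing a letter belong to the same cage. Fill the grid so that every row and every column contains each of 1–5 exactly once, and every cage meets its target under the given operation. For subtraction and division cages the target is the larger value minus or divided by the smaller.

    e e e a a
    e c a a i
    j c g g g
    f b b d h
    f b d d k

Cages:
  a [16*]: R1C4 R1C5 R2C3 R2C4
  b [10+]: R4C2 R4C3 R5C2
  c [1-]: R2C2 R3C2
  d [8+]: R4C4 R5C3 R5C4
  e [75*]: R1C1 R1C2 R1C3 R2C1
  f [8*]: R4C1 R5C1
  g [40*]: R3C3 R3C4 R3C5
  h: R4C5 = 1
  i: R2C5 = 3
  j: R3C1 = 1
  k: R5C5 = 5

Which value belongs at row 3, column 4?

The 4 cells of cage e must have product 75; hence R2C1 = 5.
I is a freebie, which forces R2C5 = 3.
Cage j is given, leaving R3C1 = 1.
H is a freebie; hence R4C5 = 1.
Cage k is a single given cell, leaving R5C5 = 5.
Column 1 already has 1, which forces R1C1 = 3.
The only place for 3 in row 3 is R3C2.
The only place for 4 in row 2 is R2C2.
Cage b needs sum 10, leaving R4C2 = 5.
Column 2 now contains 5, leaving R1C2 = 1.
Cage e has product 75, which forces R1C3 = 5.
1 is placed in column 2, which forces R5C2 = 2.
Cage g needs product 40, so R3C4 = 5.
Cage f needs two cells with product 8, which forces R4C1 = 2.
Cage b needs sum 10; hence R4C3 = 3.
Row 4 already has 3, so R4C4 = 4.
2 is placed in row 5; hence R5C1 = 4.
Row 5 already has 4, leaving R5C3 = 1.
Row 5 now contains 1, so R5C4 = 3.
Column 4 now contains 4, which forces R1C4 = 2.
Cage a has product 16, leaving R1C5 = 4.
1 is placed in column 3, so R2C3 = 2.
Cage a needs product 16, so R2C4 = 1.
2 is placed in column 3; hence R3C3 = 4.
Column 5 already has 4; hence R3C5 = 2.
Completed grid: 3 1 5 2 4 / 5 4 2 1 3 / 1 3 4 5 2 / 2 5 3 4 1 / 4 2 1 3 5.

5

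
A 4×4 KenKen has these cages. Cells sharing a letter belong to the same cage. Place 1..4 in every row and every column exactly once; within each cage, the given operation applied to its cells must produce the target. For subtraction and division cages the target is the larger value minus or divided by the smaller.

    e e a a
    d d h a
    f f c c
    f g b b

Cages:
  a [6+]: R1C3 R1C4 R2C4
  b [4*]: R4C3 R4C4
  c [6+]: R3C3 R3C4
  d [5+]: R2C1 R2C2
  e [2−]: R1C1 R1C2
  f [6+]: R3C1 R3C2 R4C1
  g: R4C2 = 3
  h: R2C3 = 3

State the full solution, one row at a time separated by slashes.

4 2 1 3 / 1 4 3 2 / 3 1 2 4 / 2 3 4 1

Cage h is a single given cell, so R2C3 = 3.
Cage g is given, so R4C2 = 3.
In row 2, 2 can only go at R2C4, so R2C4 = 2.
The 3 cells of cage a must have sum 6, which forces R1C3 = 1.
Cage a needs sum 6; hence R1C4 = 3.
Cage c needs two cells with sum 6, so R3C3 = 2.
Column 4 now contains 2; hence R3C4 = 4.
Column 3 already has 1; hence R4C3 = 4.
Column 4 already has 4, leaving R4C4 = 1.
4 is placed in row 3; hence R3C1 = 3.
Row 3 already has 2, so R3C2 = 1.
Row 4 now contains 1, which forces R4C1 = 2.
Column 1 now contains 2; hence R1C1 = 4.
Cage e needs two cells with difference 2; hence R1C2 = 2.
The two cells of cage d must have sum 5; hence R2C1 = 1.
Column 2 now contains 1, so R2C2 = 4.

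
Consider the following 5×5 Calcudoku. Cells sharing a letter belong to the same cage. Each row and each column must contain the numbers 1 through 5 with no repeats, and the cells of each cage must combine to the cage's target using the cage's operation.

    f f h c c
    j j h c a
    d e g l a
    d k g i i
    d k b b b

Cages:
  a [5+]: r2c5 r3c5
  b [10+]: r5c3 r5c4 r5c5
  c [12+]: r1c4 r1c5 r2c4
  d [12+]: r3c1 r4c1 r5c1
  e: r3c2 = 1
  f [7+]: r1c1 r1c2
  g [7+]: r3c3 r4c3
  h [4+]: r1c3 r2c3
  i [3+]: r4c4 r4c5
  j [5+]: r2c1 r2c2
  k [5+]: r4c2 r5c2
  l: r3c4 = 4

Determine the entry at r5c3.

Cage e is a single given cell, leaving r3c2 = 1.
Cage l is a single given cell, so r3c4 = 4.
The only place for 1 in row 1 is r1c3.
1 is placed in column 3, so r2c3 = 3.
3 is placed in row 2, leaving r2c4 = 5.
3 is placed in row 2, leaving r2c5 = 2.
2 is placed in column 5, leaving r3c5 = 3.
2 is placed in column 5, so r4c5 = 1.
2 is placed in row 2; hence r2c1 = 1.
2 is placed in row 2; hence r2c2 = 4.
Row 3 already has 3, leaving r3c1 = 5.
Row 3 already has 5, which forces r3c3 = 2.
2 is placed in column 3, which forces r4c3 = 5.
1 is placed in row 4, so r4c4 = 2.
5 is placed in column 3; hence r5c3 = 4.
Row 5 already has 4, leaving r5c5 = 5.
Column 4 already has 2, so r1c4 = 3.
Column 5 now contains 5, so r1c5 = 4.
Cage d needs sum 12, leaving r4c1 = 4.
Row 4 already has 2; hence r4c2 = 3.
Row 5 already has 4, which forces r5c1 = 3.
Cage k needs two cells with sum 5, which forces r5c2 = 2.
Cage b needs sum 10; hence r5c4 = 1.
4 is placed in row 1, so r1c1 = 2.
Row 1 now contains 3, so r1c2 = 5.
Filled in: 2 5 1 3 4 / 1 4 3 5 2 / 5 1 2 4 3 / 4 3 5 2 1 / 3 2 4 1 5.

4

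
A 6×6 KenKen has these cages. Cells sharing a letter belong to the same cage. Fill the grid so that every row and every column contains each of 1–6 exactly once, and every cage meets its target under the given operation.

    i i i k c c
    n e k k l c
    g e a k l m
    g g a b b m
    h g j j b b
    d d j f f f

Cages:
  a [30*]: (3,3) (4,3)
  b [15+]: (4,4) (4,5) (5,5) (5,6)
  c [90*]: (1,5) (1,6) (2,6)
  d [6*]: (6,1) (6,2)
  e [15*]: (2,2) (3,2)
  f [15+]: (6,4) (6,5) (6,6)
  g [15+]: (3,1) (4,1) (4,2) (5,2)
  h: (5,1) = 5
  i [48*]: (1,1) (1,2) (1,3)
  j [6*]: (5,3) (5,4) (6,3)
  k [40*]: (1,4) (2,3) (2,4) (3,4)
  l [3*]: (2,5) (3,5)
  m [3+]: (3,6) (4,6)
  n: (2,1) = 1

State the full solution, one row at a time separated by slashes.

2 6 4 1 5 3 / 1 5 2 4 3 6 / 4 3 6 5 1 2 / 6 4 5 3 2 1 / 5 1 3 2 6 4 / 3 2 1 6 4 5

N is a freebie, leaving (2,1) = 1.
Row 2 now contains 1, which forces (2,5) = 3.
Column 5 now contains 3, so (3,5) = 1.
Row 3 already has 1, so (3,6) = 2.
Column 6 now contains 2, leaving (4,6) = 1.
H is a freebie; hence (5,1) = 5.
Cage k needs product 40, so (1,4) = 1.
Cage c has product 90; hence (1,6) = 3.
3 is placed in row 2; hence (2,2) = 5.
5 is placed in row 2; hence (2,6) = 6.
Cage e's pair has product 15, which forces (3,2) = 3.
Column 6 now contains 6, so (5,6) = 4.
Column 6 already has 4, leaving (6,6) = 5.
The 3 cells of cage c must have product 90, so (1,5) = 5.
Cage k has product 40, which forces (3,4) = 5.
Row 3 now contains 5, leaving (3,3) = 6.
The two cells of cage a must have product 30; hence (4,3) = 5.
The 4 cells of cage b must have sum 15; hence (4,4) = 3.
3 is placed in column 4; hence (5,4) = 2.
Row 5 now contains 2, which forces (5,5) = 6.
Column 5 now contains 6, leaving (6,5) = 4.
Cage k has product 40, leaving (2,3) = 2.
2 is placed in column 4; hence (2,4) = 4.
6 is placed in row 3, so (3,1) = 4.
The 4 cells of cage g must have sum 15, so (4,1) = 6.
The 4 cells of cage g must have sum 15; hence (4,2) = 4.
Column 5 now contains 6, which forces (4,5) = 2.
Row 5 now contains 6, leaving (5,2) = 1.
1 is placed in row 5; hence (5,3) = 3.
Column 1 already has 6, which forces (6,1) = 3.
1 is placed in column 2, leaving (6,2) = 2.
3 is placed in column 3, so (6,3) = 1.
4 is placed in row 6, leaving (6,4) = 6.
Column 1 already has 6, leaving (1,1) = 2.
2 is placed in column 2, leaving (1,2) = 6.
2 is placed in column 3, so (1,3) = 4.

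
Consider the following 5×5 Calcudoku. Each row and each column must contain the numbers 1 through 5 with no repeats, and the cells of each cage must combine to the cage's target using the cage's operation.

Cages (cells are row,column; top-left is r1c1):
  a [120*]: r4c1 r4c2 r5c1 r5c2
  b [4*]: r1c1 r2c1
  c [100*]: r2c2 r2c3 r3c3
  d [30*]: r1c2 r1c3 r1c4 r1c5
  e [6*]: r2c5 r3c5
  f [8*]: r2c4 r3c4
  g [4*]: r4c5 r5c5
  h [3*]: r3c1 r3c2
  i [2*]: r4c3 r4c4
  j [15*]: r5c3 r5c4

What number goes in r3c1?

3

The 3 cells of cage c must have product 100, so r2c2 = 5.
Cage c has product 100, so r2c3 = 4.
Row 2 already has 4, so r2c4 = 2.
Row 2 already has 2; hence r2c5 = 3.
Cage c needs product 100, leaving r3c3 = 5.
Column 4 already has 2, which forces r3c4 = 4.
3 is placed in column 5, which forces r3c5 = 2.
Column 4 already has 2, which forces r4c4 = 1.
1 is placed in row 4; hence r4c5 = 4.
5 is placed in column 3, leaving r5c3 = 3.
Row 5 already has 3, which forces r5c4 = 5.
Column 5 already has 4, leaving r5c5 = 1.
Cage b needs two cells with product 4, so r1c1 = 4.
5 is placed in column 4; hence r1c4 = 3.
1 is placed in column 5, so r1c5 = 5.
Row 2 already has 4; hence r2c1 = 1.
Column 1 already has 1, which forces r3c1 = 3.
Row 3 now contains 3, which forces r3c2 = 1.
Cage a has product 120, which forces r4c1 = 5.
The 4 cells of cage a must have product 120, so r4c2 = 3.
1 is placed in row 4, which forces r4c3 = 2.
Column 1 already has 4, leaving r5c1 = 2.
Row 5 already has 2, so r5c2 = 4.
Column 2 already has 1, leaving r1c2 = 2.
Column 3 now contains 2; hence r1c3 = 1.
Filled in: 4 2 1 3 5 / 1 5 4 2 3 / 3 1 5 4 2 / 5 3 2 1 4 / 2 4 3 5 1.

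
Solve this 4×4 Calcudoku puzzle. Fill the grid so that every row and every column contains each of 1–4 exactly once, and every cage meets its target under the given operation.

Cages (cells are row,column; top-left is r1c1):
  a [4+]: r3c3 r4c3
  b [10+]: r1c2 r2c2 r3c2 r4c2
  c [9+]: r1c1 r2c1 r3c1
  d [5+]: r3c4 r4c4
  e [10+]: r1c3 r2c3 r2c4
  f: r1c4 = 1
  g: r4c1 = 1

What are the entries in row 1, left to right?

Cage f is a single given cell; hence r1c4 = 1.
Cage g is given; hence r4c1 = 1.
1 is placed in row 4; hence r4c3 = 3.
3 is placed in column 3, which forces r1c3 = 4.
Cage e needs sum 10; hence r2c3 = 2.
The 3 cells of cage e must have sum 10, which forces r2c4 = 4.
3 is placed in column 3, which forces r3c3 = 1.
Cage d's pair has sum 5, leaving r3c4 = 3.
The two cells of cage d must have sum 5, leaving r4c4 = 2.
The 3 cells of cage c must have sum 9, so r1c1 = 2.
Cage b needs sum 10, so r1c2 = 3.
Row 2 already has 4, leaving r2c1 = 3.
Cage b has sum 10, leaving r2c2 = 1.
Cage c has sum 9; hence r3c1 = 4.
Cage b needs sum 10, which forces r3c2 = 2.
Row 4 now contains 2, leaving r4c2 = 4.
The full grid is 2 3 4 1 / 3 1 2 4 / 4 2 1 3 / 1 4 3 2.

2 3 4 1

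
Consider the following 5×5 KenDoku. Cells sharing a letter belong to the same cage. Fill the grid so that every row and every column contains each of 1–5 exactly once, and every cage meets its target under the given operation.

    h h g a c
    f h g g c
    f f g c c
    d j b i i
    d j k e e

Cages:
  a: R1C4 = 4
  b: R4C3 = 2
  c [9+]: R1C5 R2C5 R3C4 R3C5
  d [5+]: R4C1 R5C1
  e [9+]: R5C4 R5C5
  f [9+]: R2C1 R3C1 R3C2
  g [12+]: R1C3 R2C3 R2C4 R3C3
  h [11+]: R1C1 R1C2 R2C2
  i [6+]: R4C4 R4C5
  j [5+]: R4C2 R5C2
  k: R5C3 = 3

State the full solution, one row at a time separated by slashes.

Cage a is a single given cell, so R1C4 = 4.
Cage b is a single given cell, so R4C3 = 2.
Cage k is a single given cell; hence R5C3 = 3.
Column 4 already has 4, which forces R5C4 = 5.
Row 5 now contains 5; hence R5C5 = 4.
Cage g has sum 12, which forces R2C4 = 2.
Column 4 already has 5, which forces R4C4 = 1.
Cage i's pair has sum 6, so R4C5 = 5.
1 is placed in column 4, so R3C4 = 3.
The only place for 3 in row 1 is R1C5.
Column 5 now contains 3; hence R2C5 = 1.
Cage c needs sum 9, which forces R3C5 = 2.
The only place for 3 in row 2 is R2C1.
Column 1 already has 3; hence R4C1 = 4.
4 is placed in row 4, leaving R4C2 = 3.
The two cells of cage d must have sum 5, which forces R5C1 = 1.
1 is placed in row 5; hence R5C2 = 2.
Column 1 already has 1, which forces R3C1 = 5.
Cage f needs sum 9, so R3C2 = 1.
1 is placed in row 3, which forces R3C3 = 4.
5 is placed in column 1, which forces R1C1 = 2.
Column 2 now contains 1, which forces R1C2 = 5.
The 4 cells of cage g must have sum 12, leaving R1C3 = 1.
Cage h needs sum 11, so R2C2 = 4.
Column 3 already has 4, leaving R2C3 = 5.

2 5 1 4 3 / 3 4 5 2 1 / 5 1 4 3 2 / 4 3 2 1 5 / 1 2 3 5 4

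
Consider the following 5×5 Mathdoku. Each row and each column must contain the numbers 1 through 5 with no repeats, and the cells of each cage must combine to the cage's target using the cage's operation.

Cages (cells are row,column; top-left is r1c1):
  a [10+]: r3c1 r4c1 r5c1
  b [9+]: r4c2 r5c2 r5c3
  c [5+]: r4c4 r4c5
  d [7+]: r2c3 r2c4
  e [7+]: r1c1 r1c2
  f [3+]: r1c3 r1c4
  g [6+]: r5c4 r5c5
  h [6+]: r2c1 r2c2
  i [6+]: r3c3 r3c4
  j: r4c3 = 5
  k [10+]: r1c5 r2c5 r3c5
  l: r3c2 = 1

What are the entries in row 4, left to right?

Cage l is given, leaving r3c2 = 1.
J is a freebie; hence r4c3 = 5.
In row 1, 5 can only go at r1c5, so r1c5 = 5.
Cage k needs sum 10, leaving r2c5 = 2.
5 is placed in column 5; hence r3c5 = 3.
The two cells of cage h must have sum 6, leaving r2c1 = 1.
Cage h needs two cells with sum 6, which forces r2c2 = 5.
Row 3 now contains 3; hence r3c1 = 5.
In row 5, 1 can only go at r5c5, so r5c5 = 1.
The two cells of cage c must have sum 5, so r4c4 = 1.
Column 5 now contains 1, which forces r4c5 = 4.
Cage g's pair has sum 6, leaving r5c4 = 5.
Cage f needs two cells with sum 3, which forces r1c3 = 1.
Column 4 now contains 1, so r1c4 = 2.
Column 4 now contains 2, leaving r3c4 = 4.
The two cells of cage d must have sum 7, which forces r2c3 = 4.
Column 4 already has 4, so r2c4 = 3.
4 is placed in row 3, leaving r3c3 = 2.
Column 3 now contains 2, leaving r5c3 = 3.
The 3 cells of cage a must have sum 10, which forces r4c1 = 3.
Cage b has sum 9, leaving r4c2 = 2.
3 is placed in row 5, so r5c1 = 2.
Cage b has sum 9; hence r5c2 = 4.
Column 1 already has 3, so r1c1 = 4.
Column 2 already has 4, so r1c2 = 3.
The full grid is 4 3 1 2 5 / 1 5 4 3 2 / 5 1 2 4 3 / 3 2 5 1 4 / 2 4 3 5 1.

3 2 5 1 4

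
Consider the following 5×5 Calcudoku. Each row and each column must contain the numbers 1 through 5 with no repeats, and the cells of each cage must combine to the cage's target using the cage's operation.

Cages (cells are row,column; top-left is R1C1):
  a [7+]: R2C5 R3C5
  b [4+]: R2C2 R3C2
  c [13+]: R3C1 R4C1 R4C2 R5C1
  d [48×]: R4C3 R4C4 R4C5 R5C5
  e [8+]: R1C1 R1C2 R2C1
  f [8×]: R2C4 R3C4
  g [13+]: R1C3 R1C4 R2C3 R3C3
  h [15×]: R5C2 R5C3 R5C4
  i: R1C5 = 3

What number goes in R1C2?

4

I is a freebie, which forces R1C5 = 3.
The only place for 1 in column 5 is R4C5.
Cage d has product 48, so R5C5 = 4.
In row 5, 2 can only go at R5C1, so R5C1 = 2.
In row 4, 2 can only go at R4C2, so R4C2 = 2.
Cage e has sum 8; hence R2C1 = 3.
Row 2 now contains 3, leaving R2C2 = 1.
Column 2 now contains 1, which forces R3C2 = 3.
Column 2 now contains 3; hence R5C2 = 5.
The 3 cells of cage e must have sum 8, so R1C1 = 1.
Column 2 now contains 1; hence R1C2 = 4.
The only place for 1 in row 3 is R3C3.
The 4 cells of cage g must have sum 13, so R1C3 = 2.
The 4 cells of cage g must have sum 13; hence R1C4 = 5.
Cage g needs sum 13, so R2C3 = 5.
Row 2 now contains 5; hence R2C5 = 2.
2 is placed in column 5, leaving R3C5 = 5.
Column 3 now contains 1, so R5C3 = 3.
Cage h needs product 15, which forces R5C4 = 1.
2 is placed in row 2, leaving R2C4 = 4.
Row 3 already has 5, so R3C1 = 4.
Cage f needs two cells with product 8; hence R3C4 = 2.
Cage c needs sum 13, which forces R4C1 = 5.
Column 3 already has 3, which forces R4C3 = 4.
Cage d needs product 48, so R4C4 = 3.
Completed grid: 1 4 2 5 3 / 3 1 5 4 2 / 4 3 1 2 5 / 5 2 4 3 1 / 2 5 3 1 4.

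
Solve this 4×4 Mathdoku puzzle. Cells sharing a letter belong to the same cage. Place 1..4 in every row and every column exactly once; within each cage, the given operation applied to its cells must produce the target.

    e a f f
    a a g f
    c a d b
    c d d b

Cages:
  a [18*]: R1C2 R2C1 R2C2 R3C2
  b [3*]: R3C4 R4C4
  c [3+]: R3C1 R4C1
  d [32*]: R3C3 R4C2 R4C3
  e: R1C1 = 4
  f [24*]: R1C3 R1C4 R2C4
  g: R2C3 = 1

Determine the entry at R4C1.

1

E is a freebie, which forces R1C1 = 4.
The 4 cells of cage a must have product 18, leaving R2C1 = 3.
Cage g is given, leaving R2C3 = 1.
Cage d needs product 32, leaving R3C3 = 4.
The 3 cells of cage d must have product 32; hence R4C2 = 4.
Cage d needs product 32, which forces R4C3 = 2.
2 is placed in column 3, leaving R1C3 = 3.
The 3 cells of cage f must have product 24; hence R1C4 = 2.
Row 2 already has 1, leaving R2C2 = 2.
Cage f needs product 24, so R2C4 = 4.
The two cells of cage c must have sum 3, which forces R3C1 = 2.
2 is placed in row 4, so R4C1 = 1.
1 is placed in row 4; hence R4C4 = 3.
3 is placed in row 1, which forces R1C2 = 1.
Cage a has product 18; hence R3C2 = 3.
Column 4 already has 3, leaving R3C4 = 1.
The full grid is 4 1 3 2 / 3 2 1 4 / 2 3 4 1 / 1 4 2 3.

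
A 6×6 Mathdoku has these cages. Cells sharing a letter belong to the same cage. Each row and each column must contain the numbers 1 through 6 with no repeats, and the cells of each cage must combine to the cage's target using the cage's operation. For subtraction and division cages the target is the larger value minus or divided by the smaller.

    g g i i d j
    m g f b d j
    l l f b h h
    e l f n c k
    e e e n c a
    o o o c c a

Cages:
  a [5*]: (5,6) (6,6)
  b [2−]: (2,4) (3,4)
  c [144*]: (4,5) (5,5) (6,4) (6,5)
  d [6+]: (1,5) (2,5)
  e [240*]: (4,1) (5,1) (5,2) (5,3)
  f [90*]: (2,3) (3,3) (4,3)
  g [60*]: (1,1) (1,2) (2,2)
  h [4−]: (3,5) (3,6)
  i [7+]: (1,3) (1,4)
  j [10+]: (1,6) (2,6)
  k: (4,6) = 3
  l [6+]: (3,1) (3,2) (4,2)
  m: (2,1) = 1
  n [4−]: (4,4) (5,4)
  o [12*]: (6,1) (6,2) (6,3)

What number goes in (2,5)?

Cage m is a single given cell, which forces (2,1) = 1.
Cage k is given, which forces (4,6) = 3.
Row 3 needs a 4, and only (3,4) is open for it.
In row 6, 5 can only go at (6,6), so (6,6) = 5.
Column 6 already has 5, so (5,6) = 1.
In row 3, 1 can only go at (3,2), so (3,2) = 1.
Cage l needs sum 6, leaving (3,1) = 3.
Column 2 already has 1; hence (4,2) = 2.
Cage o needs product 12, which forces (6,3) = 1.
Cage f needs product 90, so (2,3) = 3.
The only place for 5 in row 3 is (3,3).
Column 3 already has 5, which forces (4,3) = 6.
6 is placed in row 4, so (4,4) = 1.
Row 4 already has 1, so (4,5) = 4.
The two cells of cage d must have sum 6, which forces (1,5) = 1.
Cage d needs two cells with sum 6, so (2,5) = 5.
Row 4 now contains 4; hence (4,1) = 5.
The two cells of cage n must have difference 4, which forces (5,4) = 5.
Cage g needs product 60; hence (1,1) = 2.
Cage g needs product 60, so (1,2) = 5.
Cage i's pair has sum 7, leaving (1,3) = 4.
Column 4 already has 5, which forces (1,4) = 3.
Row 1 now contains 4; hence (1,6) = 6.
Cage g needs product 60, so (2,2) = 6.
Row 2 now contains 6; hence (2,4) = 2.
Column 6 already has 6, leaving (2,6) = 4.
Column 6 already has 6, which forces (3,6) = 2.
Column 2 already has 6, so (5,2) = 4.
4 is placed in column 3; hence (5,3) = 2.
2 is placed in column 1, which forces (6,1) = 4.
Column 2 already has 6, so (6,2) = 3.
Column 4 now contains 2, so (6,4) = 6.
Row 6 already has 6; hence (6,5) = 2.
Row 3 already has 2, so (3,5) = 6.
Row 5 now contains 4; hence (5,1) = 6.
The 4 cells of cage c must have product 144; hence (5,5) = 3.
Completed grid: 2 5 4 3 1 6 / 1 6 3 2 5 4 / 3 1 5 4 6 2 / 5 2 6 1 4 3 / 6 4 2 5 3 1 / 4 3 1 6 2 5.

5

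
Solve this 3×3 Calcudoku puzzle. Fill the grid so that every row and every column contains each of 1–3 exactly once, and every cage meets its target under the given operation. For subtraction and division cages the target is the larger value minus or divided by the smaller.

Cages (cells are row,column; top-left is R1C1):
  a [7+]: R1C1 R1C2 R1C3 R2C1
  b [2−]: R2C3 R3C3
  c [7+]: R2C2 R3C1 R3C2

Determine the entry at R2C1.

1

The 4 cells of cage a must have sum 7, which forces R2C1 = 1.
Row 2 now contains 1, which forces R2C3 = 3.
Column 3 now contains 3, which forces R3C3 = 1.
Cage a has sum 7, which forces R1C1 = 3.
Cage a has sum 7; hence R1C2 = 1.
Column 3 now contains 1, which forces R1C3 = 2.
Row 2 now contains 3; hence R2C2 = 2.
The 3 cells of cage c must have sum 7, leaving R3C1 = 2.
Row 3 now contains 1; hence R3C2 = 3.
The full grid is 3 1 2 / 1 2 3 / 2 3 1.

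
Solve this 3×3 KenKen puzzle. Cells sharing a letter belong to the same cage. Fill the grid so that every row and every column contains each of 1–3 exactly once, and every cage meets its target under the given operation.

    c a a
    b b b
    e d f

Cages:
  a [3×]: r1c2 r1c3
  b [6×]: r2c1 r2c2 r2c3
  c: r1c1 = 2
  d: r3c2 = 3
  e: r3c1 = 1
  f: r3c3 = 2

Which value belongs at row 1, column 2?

C is a freebie, leaving r1c1 = 2.
E is a freebie, leaving r3c1 = 1.
D is a freebie; hence r3c2 = 3.
Cage f is given; hence r3c3 = 2.
3 is placed in column 2; hence r1c2 = 1.
The two cells of cage a must have product 3, leaving r1c3 = 3.
Column 1 now contains 1; hence r2c1 = 3.
Cage b has product 6; hence r2c2 = 2.
Cage b has product 6, so r2c3 = 1.
Filled in: 2 1 3 / 3 2 1 / 1 3 2.

1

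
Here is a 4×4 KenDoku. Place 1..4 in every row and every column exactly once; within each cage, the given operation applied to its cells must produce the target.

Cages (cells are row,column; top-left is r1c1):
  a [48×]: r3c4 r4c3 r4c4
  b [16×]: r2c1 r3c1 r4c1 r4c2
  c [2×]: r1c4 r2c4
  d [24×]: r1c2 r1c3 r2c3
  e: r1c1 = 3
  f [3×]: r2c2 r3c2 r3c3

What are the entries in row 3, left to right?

2 3 1 4

Cage e is given, so r1c1 = 3.
Cage f has product 3, leaving r2c2 = 1.
Row 2 already has 1; hence r2c4 = 2.
Cage f needs product 3, which forces r3c2 = 3.
The 3 cells of cage f must have product 3, leaving r3c3 = 1.
Cage a needs product 48, so r3c4 = 4.
The 4 cells of cage b must have product 16, leaving r4c2 = 2.
Cage a has product 48, which forces r4c3 = 4.
Cage a needs product 48, which forces r4c4 = 3.
Column 2 already has 2, so r1c2 = 4.
4 is placed in column 3, which forces r1c3 = 2.
Column 4 now contains 2, which forces r1c4 = 1.
Row 2 already has 2; hence r2c1 = 4.
4 is placed in column 3, which forces r2c3 = 3.
Row 3 already has 4; hence r3c1 = 2.
Row 4 already has 4, leaving r4c1 = 1.
The full grid is 3 4 2 1 / 4 1 3 2 / 2 3 1 4 / 1 2 4 3.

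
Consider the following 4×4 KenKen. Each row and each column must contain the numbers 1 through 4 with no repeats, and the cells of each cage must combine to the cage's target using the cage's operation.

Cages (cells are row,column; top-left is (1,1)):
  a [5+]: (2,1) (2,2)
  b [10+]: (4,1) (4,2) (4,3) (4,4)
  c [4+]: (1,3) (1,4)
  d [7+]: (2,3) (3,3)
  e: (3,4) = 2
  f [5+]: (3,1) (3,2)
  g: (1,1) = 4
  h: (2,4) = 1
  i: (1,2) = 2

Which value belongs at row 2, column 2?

Cage g is a single given cell, leaving (1,1) = 4.
Cage i is a single given cell, which forces (1,2) = 2.
Cage h is given, which forces (2,4) = 1.
Cage e is given, which forces (3,4) = 2.
The two cells of cage c must have sum 4; hence (1,3) = 1.
Column 4 now contains 1, leaving (1,4) = 3.
Cage a's pair has sum 5, leaving (2,1) = 2.
Cage a's pair has sum 5, leaving (2,2) = 3.
Row 2 already has 3, which forces (2,3) = 4.
Cage f needs two cells with sum 5, leaving (3,1) = 1.
The two cells of cage f must have sum 5; hence (3,2) = 4.
Column 3 already has 4, leaving (3,3) = 3.
Column 1 now contains 1, leaving (4,1) = 3.
4 is placed in column 2, leaving (4,2) = 1.
Column 3 now contains 3, so (4,3) = 2.
Column 4 now contains 3, which forces (4,4) = 4.
Filled in: 4 2 1 3 / 2 3 4 1 / 1 4 3 2 / 3 1 2 4.

3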